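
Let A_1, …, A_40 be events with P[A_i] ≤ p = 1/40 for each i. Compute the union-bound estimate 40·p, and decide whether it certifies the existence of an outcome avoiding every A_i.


Union bound: P[∪_{i=1}^{40} A_i] ≤ Σ_i P[A_i] ≤ 40·p = 40·(1/40) = 1.
Numerically: 1 ≈ 1.000000.
Is 1 < 1? NO.
Since the bound 1 is ≥ 1, the union bound is uninformative here; it does NOT by itself certify existence.

40·p = 1 ≈ 1.000000; existence NOT certified by the union bound.


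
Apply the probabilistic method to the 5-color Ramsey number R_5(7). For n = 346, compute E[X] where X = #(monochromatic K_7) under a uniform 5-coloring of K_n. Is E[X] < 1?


E[X] = C(346, 7) · 5^{1 − 21} = 110809404801480 · 5^{−20} = 110809404801480/95367431640625.
As a reduced fraction: E[X] = 22161880960296/19073486328125 ≈ 1.162.
Is E[X] < 1? NO.
Since E[X] ≥ 1, the first-moment bound is inconclusive at n = 346; it does NOT by itself certify R_5(7) > 346.

E[X] = 22161880960296/19073486328125 ≈ 1.162; E[X] ≥ 1; first-moment method inconclusive here.


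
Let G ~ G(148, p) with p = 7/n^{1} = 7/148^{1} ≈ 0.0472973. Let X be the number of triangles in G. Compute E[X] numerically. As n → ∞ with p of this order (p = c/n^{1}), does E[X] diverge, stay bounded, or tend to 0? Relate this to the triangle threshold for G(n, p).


Number of potential triangles: C(148, 3) = 529396.
Each occurs with probability p³ ≈ (0.0472973)³ ≈ 1.05805678e-04.
By linearity: E[X] = C(148, 3)·p³ ≈ 529396 · 1.05805678e-04 ≈ 56.013103.
Here α = 1, so p = 7/n is exactly at the triangle threshold p ~ 1/n. Asymptotically E[X] → c³/6 = 7³/6 = 343/6 ≈ 57.166667, a bounded constant. In this regime the triangle count is asymptotically Poisson(c³/6).

E[X] ≈ 56.013103; in regime p = Θ(1/n^{1}) E[X] stays bounded (at the triangle threshold p ~ 1/n).


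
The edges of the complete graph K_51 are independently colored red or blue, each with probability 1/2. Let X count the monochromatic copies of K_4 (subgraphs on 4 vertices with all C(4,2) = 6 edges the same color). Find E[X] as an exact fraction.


Let X = Σ_S X_S over the C(51, 4) = 249900 subsets S of size 4, where X_S = 1 if the K_4 on S is monochromatic.
For a fixed S, the K_4 on S has C(4, 2) = 6 edges. P[all 6 edges red] = (1/2)^6, and likewise for blue, so P[monochromatic] = 2·(1/2)^6 = 2^{1 − 6} = 1/32.
By linearity: E[X] = C(51, 4) · 2^{1 − 6} = 249900 · 1/32 = 62475/8.
Numerically: E[X] ≈ 7809.375000.

E[X] = C(51,4)·2^(1−C(4,2)) = 62475/8 ≈ 7809.375000.


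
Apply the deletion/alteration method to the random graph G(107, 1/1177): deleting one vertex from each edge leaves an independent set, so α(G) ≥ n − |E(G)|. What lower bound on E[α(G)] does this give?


E[|E(G)|] = C(107, 2)·p = 5671 · (1/1177) = 53/11.
E[α(G)] ≥ n − E[|E(G)|] = 107 − 53/11 = 1124/11.
Numerically: ≈ 102.181818.
(This is only a lower bound; the true E[α(G)] may be larger.)

E[α(G)] ≥ 1124/11 ≈ 102.181818.


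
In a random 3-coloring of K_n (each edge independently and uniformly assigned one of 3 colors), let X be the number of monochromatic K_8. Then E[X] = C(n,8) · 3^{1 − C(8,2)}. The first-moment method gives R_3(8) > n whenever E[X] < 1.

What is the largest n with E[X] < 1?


We need C(n, 8) · 3^{1 − 28} < 1, i.e. C(n, 8) < 3^{28 − 1} = 7625597484987.
Check values of n near the boundary:
  n = 150: C(150, 8) = 5257211409450; 5257211409450 < 7625597484987? YES
  n = 151: C(151, 8) = 5551321138650; 5551321138650 < 7625597484987? YES
  n = 152: C(152, 8) = 5859727868575; 5859727868575 < 7625597484987? YES
  n = 153: C(153, 8) = 6183023199255; 6183023199255 < 7625597484987? YES
  n = 154: C(154, 8) = 6521818990995; 6521818990995 < 7625597484987? YES
  n = 155: C(155, 8) = 6876747915675; 6876747915675 < 7625597484987? YES
  n = 156: C(156, 8) = 7248464019225; 7248464019225 < 7625597484987? YES
  n = 157: C(157, 8) = 7637643295425; 7637643295425 < 7625597484987? NO
  n = 158: C(158, 8) = 8044984271181; 8044984271181 < 7625597484987? NO
The largest n with C(n, 8) < 7625597484987 is n = 156 (where E[X] = 805384891025/847288609443 ≈ 0.9505437). Hence R_3(8) > 156, i.e. R_3(8) ≥ 157.

Largest n = 156; hence R_3(8) > 156.


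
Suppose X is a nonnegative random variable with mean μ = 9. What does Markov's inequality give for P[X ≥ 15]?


μ = E[X] = 9, a = 15.
Markov: P[X ≥ 15] ≤ μ/a = (9)/15 = 3/5.
Numerically: ≈ 0.600000.
(Since a = 15 > μ = 9.000000, the bound 3/5 is < 1 and informative.)

P[X ≥ 15] ≤ 3/5 ≈ 0.600000.


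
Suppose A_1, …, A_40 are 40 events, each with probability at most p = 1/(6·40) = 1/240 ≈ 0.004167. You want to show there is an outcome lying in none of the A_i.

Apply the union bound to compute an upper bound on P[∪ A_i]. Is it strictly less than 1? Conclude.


Union bound: P[∪_{i=1}^{40} A_i] ≤ Σ_i P[A_i] ≤ 40·p = 40·(1/240) = 1/6.
Numerically: 1/6 ≈ 0.166667.
Is 1/6 < 1? YES.
Since P[∪ A_i] ≤ 1/6 < 1, the complement has P[∩ A_i^c] ≥ 1 − 1/6 = 5/6 > 0, so some outcome avoids every A_i.

40·p = 1/6 ≈ 0.166667; existence CERTIFIED by the union bound.


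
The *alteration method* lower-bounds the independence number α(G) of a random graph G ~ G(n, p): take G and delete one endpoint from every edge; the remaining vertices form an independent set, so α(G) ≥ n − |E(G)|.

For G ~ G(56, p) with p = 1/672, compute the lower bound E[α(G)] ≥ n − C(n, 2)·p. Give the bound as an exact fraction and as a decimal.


E[|E(G)|] = C(56, 2)·p = 1540 · (1/672) = 55/24.
E[α(G)] ≥ n − E[|E(G)|] = 56 − 55/24 = 1289/24.
Numerically: ≈ 53.708.
(This is only a lower bound; the true E[α(G)] may be larger.)

E[α(G)] ≥ 1289/24 ≈ 53.708.


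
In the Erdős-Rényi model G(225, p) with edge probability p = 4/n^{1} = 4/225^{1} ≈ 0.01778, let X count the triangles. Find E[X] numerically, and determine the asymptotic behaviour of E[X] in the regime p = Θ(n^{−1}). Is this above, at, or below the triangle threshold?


Number of potential triangles: C(225, 3) = 1873200.
Each occurs with probability p³ ≈ (0.01778)³ ≈ 5.618656e-06.
By linearity: E[X] = C(225, 3)·p³ ≈ 1873200 · 5.618656e-06 ≈ 10.5249.
Here α = 1, so p = 4/n is exactly at the triangle threshold p ~ 1/n. Asymptotically E[X] → c³/6 = 4³/6 = 32/3 ≈ 10.6667, a bounded constant. In this regime the triangle count is asymptotically Poisson(c³/6).

E[X] ≈ 10.5249; in regime p = Θ(1/n^{1}) E[X] stays bounded (at the triangle threshold p ~ 1/n).


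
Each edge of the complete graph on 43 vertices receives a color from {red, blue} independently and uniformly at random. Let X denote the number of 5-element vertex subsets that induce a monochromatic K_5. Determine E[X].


Let X = Σ_S X_S over the C(43, 5) = 962598 subsets S of size 5, where X_S = 1 if the K_5 on S is monochromatic.
For a fixed S, the K_5 on S has C(5, 2) = 10 edges. P[all 10 edges red] = (1/2)^10, and likewise for blue, so P[monochromatic] = 2·(1/2)^10 = 2^{1 − 10} = 1/512.
By linearity of expectation: E[X] = C(43, 5) · 2^{1 − 10} = 962598 · 1/512 = 481299/256.
Numerically: E[X] ≈ 1880.074219.

E[X] = C(43,5)·2^(1−C(5,2)) = 481299/256 ≈ 1880.074219.


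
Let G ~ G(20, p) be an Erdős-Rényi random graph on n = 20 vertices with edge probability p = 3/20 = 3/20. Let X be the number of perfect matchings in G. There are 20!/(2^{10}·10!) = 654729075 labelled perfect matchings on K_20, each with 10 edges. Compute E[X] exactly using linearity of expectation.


K_20 has 20!/(2^{10}·10!) = 654729075 labelled perfect matchings.
For each such perfect matching H, let X_H = 1 if all 10 edges of H are present in G. Then P[X_H = 1] = p^{10} = (3/20)^{10} = 59049/10240000000000.
Summing the indicators: E[X] = Σ_H E[X_H] = 654729075 · p^{10} = 654729075 · 59049/10240000000000 = 1546443885987/409600000000.
Numerically: E[X] ≈ 3.78.

E[X] = 654729075 · (3/20)^{10} = 1546443885987/409600000000 ≈ 3.78.


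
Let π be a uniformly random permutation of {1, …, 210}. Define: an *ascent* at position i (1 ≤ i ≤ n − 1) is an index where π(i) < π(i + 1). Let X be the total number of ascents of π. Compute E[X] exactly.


Write X = Σ X_I over i = 1, …, 209, with X_I the indicator of one ascent.
There are 209 indicators.
For each fixed i, the pair (π(i), π(i+1)) is a uniformly random ordered pair of distinct values from {1, …, 210}; by symmetry P[π(i) < π(i+1)] = 1/2.
By linearity: E[X] = 209 · (1/2) = (210 − 1) · (1/2) = 209/2 ≈ 104.50000.

E[X] = 209/2 = 104.50000.


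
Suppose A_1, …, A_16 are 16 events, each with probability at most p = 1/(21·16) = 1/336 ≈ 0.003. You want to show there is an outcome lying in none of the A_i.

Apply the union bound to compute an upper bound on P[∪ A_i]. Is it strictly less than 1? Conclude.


Union bound: P[∪_{i=1}^{16} A_i] ≤ Σ_i P[A_i] ≤ 16·p = 16·(1/336) = 1/21.
Numerically: 1/21 ≈ 0.048.
Is 1/21 < 1? YES.
Since P[∪ A_i] ≤ 1/21 < 1, the complement has P[∩ A_i^c] ≥ 1 − 1/21 = 20/21 > 0, so some outcome avoids every A_i.

16·p = 1/21 ≈ 0.048; existence CERTIFIED by the union bound.


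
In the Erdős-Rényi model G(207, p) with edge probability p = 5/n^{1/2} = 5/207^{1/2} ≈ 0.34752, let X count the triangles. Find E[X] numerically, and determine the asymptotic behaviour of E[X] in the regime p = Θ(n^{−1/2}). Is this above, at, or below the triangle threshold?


Number of potential triangles: C(207, 3) = 1456935.
Each occurs with probability p³ ≈ (0.34752)³ ≈ 4.1971500e-02.
By linearity: E[X] = C(207, 3)·p³ ≈ 1456935 · 4.1971500e-02 ≈ 61149.74796.
Since α = 1/2 < 1, p = c/n^{1/2} ≫ 1/n is above the triangle threshold p ~ 1/n. Asymptotically E[X] ~ (c³/6)·n^{3(1−α)} = (5³/6)·n^{1.5} → ∞; triangles are abundant w.h.p.

E[X] ≈ 61149.74796; in regime p = Θ(1/n^{1/2}) E[X] diverges (above the triangle threshold p ~ 1/n).


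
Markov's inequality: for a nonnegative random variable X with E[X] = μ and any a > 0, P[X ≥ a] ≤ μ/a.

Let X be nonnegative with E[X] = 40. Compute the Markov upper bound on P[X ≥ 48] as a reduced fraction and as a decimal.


μ = E[X] = 40, a = 48.
Markov: P[X ≥ 48] ≤ μ/a = (40)/48 = 5/6.
Numerically: ≈ 0.833333.
(Since a = 48 > μ = 40.000000, the bound 5/6 is < 1 and informative.)

P[X ≥ 48] ≤ 5/6 ≈ 0.833333.


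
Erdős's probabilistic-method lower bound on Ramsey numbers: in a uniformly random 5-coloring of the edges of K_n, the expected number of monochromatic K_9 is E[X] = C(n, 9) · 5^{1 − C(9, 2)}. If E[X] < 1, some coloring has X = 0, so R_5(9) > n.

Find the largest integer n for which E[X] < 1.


We need C(n, 9) · 5^{1 − 36} < 1, i.e. C(n, 9) < 5^{36 − 1} = 2910383045673370361328125.
Check values of n near the boundary:
  n = 2170: C(2170, 9) = 2891746779868845075610510; 2891746779868845075610510 < 2910383045673370361328125? YES
  n = 2171: C(2171, 9) = 2903784578674959601827205; 2903784578674959601827205 < 2910383045673370361328125? YES
  n = 2172: C(2172, 9) = 2915866900084148060642020; 2915866900084148060642020 < 2910383045673370361328125? NO
  n = 2173: C(2173, 9) = 2927993888115921319674265; 2927993888115921319674265 < 2910383045673370361328125? NO
The largest n with C(n, 9) < 2910383045673370361328125 is n = 2171 (where E[X] = 580756915734991920365441/582076609134674072265625 ≈ 0.99773). Hence R_5(9) > 2171, i.e. R_5(9) ≥ 2172.

Largest n = 2171; hence R_5(9) > 2171.


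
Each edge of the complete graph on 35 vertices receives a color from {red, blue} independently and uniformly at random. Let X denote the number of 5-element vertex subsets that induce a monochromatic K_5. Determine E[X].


Let X = Σ_S X_S over the C(35, 5) = 324632 subsets S of size 5, where X_S = 1 if the K_5 on S is monochromatic.
For a fixed S, the K_5 on S has C(5, 2) = 10 edges. P[all 10 edges red] = (1/2)^10, and likewise for blue, so P[monochromatic] = 2·(1/2)^10 = 2^{1 − 10} = 1/512.
By linearity: E[X] = C(35, 5) · 2^{1 − 10} = 324632 · 1/512 = 40579/64.
Numerically: E[X] ≈ 634.047.

E[X] = C(35,5)·2^(1−C(5,2)) = 40579/64 ≈ 634.047.


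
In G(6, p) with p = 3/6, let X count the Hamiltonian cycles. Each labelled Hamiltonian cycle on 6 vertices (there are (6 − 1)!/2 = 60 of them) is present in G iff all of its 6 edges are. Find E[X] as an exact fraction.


K_6 has (6 − 1)!/2 = 60 labelled Hamiltonian cycles.
For each such Hamiltonian cycle H, let X_H = 1 if all 6 edges of H are present in G. Then P[X_H = 1] = p^{6} = (1/2)^{6} = 1/64.
By linearity: E[X] = Σ_H E[X_H] = 60 · p^{6} = 60 · 1/64 = 15/16.
Numerically: E[X] ≈ 0.9375.

E[X] = 60 · (1/2)^{6} = 15/16 ≈ 0.9375.


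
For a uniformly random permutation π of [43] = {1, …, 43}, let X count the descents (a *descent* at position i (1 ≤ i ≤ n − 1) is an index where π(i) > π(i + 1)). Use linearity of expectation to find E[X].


Write X = Σ X_I over i = 1, …, 42, with X_I the indicator of one descent.
There are 42 indicators.
For each fixed i, the pair (π(i), π(i+1)) is a uniformly random ordered pair of distinct values from {1, …, 43}; by symmetry P[π(i) > π(i+1)] = 1/2.
By linearity: E[X] = 42 · (1/2) = (43 − 1) · (1/2) = 21 ≈ 21.0000.

E[X] = 21 = 21.0000.


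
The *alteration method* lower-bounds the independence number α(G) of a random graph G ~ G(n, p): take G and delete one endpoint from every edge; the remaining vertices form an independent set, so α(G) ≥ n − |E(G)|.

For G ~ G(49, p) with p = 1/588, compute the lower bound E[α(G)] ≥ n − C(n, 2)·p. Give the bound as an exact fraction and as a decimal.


E[|E(G)|] = C(49, 2)·p = 1176 · (1/588) = 2.
E[α(G)] ≥ n − E[|E(G)|] = 49 − 2 = 47.
Numerically: ≈ 47.000000.
(This is only a lower bound; the true E[α(G)] may be larger.)

E[α(G)] ≥ 47 ≈ 47.000000.


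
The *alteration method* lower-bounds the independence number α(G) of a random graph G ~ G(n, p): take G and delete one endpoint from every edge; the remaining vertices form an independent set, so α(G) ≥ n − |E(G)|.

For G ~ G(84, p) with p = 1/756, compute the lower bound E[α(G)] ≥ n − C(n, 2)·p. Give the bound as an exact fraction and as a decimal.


E[|E(G)|] = C(84, 2)·p = 3486 · (1/756) = 83/18.
E[α(G)] ≥ n − E[|E(G)|] = 84 − 83/18 = 1429/18.
Numerically: ≈ 79.38889.
(This is only a lower bound; the true E[α(G)] may be larger.)

E[α(G)] ≥ 1429/18 ≈ 79.38889.


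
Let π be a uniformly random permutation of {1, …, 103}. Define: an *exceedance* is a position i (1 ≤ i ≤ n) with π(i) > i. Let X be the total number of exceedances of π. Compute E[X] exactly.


Write X = Σ_{i=1}^{103} X_i, where X_i = 1_{π(i) > i}.
For each fixed i, π(i) is uniform over {1, …, 103} (marginal of a uniform permutation), so P[π(i) > i] = (n − i)/n. Summing: Σ_{i=1}^{103} (n − i)/n = (0 + 1 + … + 102)/103 = 103(103 − 1)/(2·103) = (103 − 1)/2.
Hence E[X] = Σ_{i=1}^{103} (103 − i)/103 = 51 ≈ 51.0000.

E[X] = 51 = 51.0000.


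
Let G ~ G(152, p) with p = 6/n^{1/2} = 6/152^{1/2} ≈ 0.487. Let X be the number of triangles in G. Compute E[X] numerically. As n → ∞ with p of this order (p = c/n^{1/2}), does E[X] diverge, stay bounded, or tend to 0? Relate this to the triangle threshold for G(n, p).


Number of potential triangles: C(152, 3) = 573800.
Each occurs with probability p³ ≈ (0.487)³ ≈ 1.15263e-01.
By linearity: E[X] = C(152, 3)·p³ ≈ 573800 · 1.15263e-01 ≈ 66137.673.
Since α = 1/2 < 1, p = c/n^{1/2} ≫ 1/n is above the triangle threshold p ~ 1/n. Asymptotically E[X] ~ (c³/6)·n^{3(1−α)} = (6³/6)·n^{1.5} → ∞; triangles are abundant w.h.p.

E[X] ≈ 66137.673; in regime p = Θ(1/n^{1/2}) E[X] diverges (above the triangle threshold p ~ 1/n).


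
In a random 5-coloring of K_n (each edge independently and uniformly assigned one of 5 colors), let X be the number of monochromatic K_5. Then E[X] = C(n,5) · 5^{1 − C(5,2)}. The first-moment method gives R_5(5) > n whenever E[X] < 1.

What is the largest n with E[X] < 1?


We need C(n, 5) · 5^{1 − 10} < 1, i.e. C(n, 5) < 5^{10 − 1} = 1953125.
Check values of n near the boundary:
  n = 48: C(48, 5) = 1712304; 1712304 < 1953125? YES
  n = 49: C(49, 5) = 1906884; 1906884 < 1953125? YES
  n = 50: C(50, 5) = 2118760; 2118760 < 1953125? NO
  n = 51: C(51, 5) = 2349060; 2349060 < 1953125? NO
  n = 52: C(52, 5) = 2598960; 2598960 < 1953125? NO
The largest n with C(n, 5) < 1953125 is n = 49 (where E[X] = 1906884/1953125 ≈ 0.976325). Hence R_5(5) > 49, i.e. R_5(5) ≥ 50.

Largest n = 49; hence R_5(5) > 49.


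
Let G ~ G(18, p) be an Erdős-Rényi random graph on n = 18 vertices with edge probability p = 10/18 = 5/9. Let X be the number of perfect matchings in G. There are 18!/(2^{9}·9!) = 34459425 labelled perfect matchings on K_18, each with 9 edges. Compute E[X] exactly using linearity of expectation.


K_18 has 18!/(2^{9}·9!) = 34459425 labelled perfect matchings.
For each such perfect matching H, let X_H = 1 if all 9 edges of H are present in G. Then P[X_H = 1] = p^{9} = (5/9)^{9} = 1953125/387420489.
By linearity: E[X] = Σ_H E[X_H] = 34459425 · p^{9} = 34459425 · 1953125/387420489 = 830908203125/4782969.
Numerically: E[X] ≈ 173722.

E[X] = 34459425 · (5/9)^{9} = 830908203125/4782969 ≈ 173722.


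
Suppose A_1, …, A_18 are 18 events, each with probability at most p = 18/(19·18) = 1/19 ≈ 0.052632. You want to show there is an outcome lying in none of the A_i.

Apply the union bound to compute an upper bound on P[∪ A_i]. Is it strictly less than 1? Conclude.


Union bound: P[∪_{i=1}^{18} A_i] ≤ Σ_i P[A_i] ≤ 18·p = 18·(1/19) = 18/19.
Numerically: 18/19 ≈ 0.947368.
Is 18/19 < 1? YES.
Since P[∪ A_i] ≤ 18/19 < 1, the complement has P[∩ A_i^c] ≥ 1 − 18/19 = 1/19 > 0, so some outcome avoids every A_i.

18·p = 18/19 ≈ 0.947368; existence CERTIFIED by the union bound.


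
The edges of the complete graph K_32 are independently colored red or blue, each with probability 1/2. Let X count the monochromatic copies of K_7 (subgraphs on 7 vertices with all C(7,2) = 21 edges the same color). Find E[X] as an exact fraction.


Let X = Σ_S X_S over the C(32, 7) = 3365856 subsets S of size 7, where X_S = 1 if the K_7 on S is monochromatic.
For a fixed S, the K_7 on S has C(7, 2) = 21 edges. P[all 21 edges red] = (1/2)^21, and likewise for blue, so P[monochromatic] = 2·(1/2)^21 = 2^{1 − 21} = 1/1048576.
By linearity: E[X] = C(32, 7) · 2^{1 − 21} = 3365856 · 1/1048576 = 105183/32768.
Numerically: E[X] ≈ 3.209930.

E[X] = C(32,7)·2^(1−C(7,2)) = 105183/32768 ≈ 3.209930.


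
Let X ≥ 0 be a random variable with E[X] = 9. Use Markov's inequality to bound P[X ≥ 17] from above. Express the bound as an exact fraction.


μ = E[X] = 9, a = 17.
Markov: P[X ≥ 17] ≤ μ/a = (9)/17 = 9/17.
Numerically: ≈ 0.5294.
(Since a = 17 > μ = 9.0000, the bound 9/17 is < 1 and informative.)

P[X ≥ 17] ≤ 9/17 ≈ 0.5294.


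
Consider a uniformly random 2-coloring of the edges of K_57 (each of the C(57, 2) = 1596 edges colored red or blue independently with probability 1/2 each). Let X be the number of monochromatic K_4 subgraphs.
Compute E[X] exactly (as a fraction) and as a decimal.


Let X = Σ_S X_S over the C(57, 4) = 395010 subsets S of size 4, where X_S = 1 if the K_4 on S is monochromatic.
For a fixed S, the K_4 on S has C(4, 2) = 6 edges. P[all 6 edges red] = (1/2)^6, and likewise for blue, so P[monochromatic] = 2·(1/2)^6 = 2^{1 − 6} = 1/32.
Summing: E[X] = C(57, 4) · 2^{1 − 6} = 395010 · 1/32 = 197505/16.
Numerically: E[X] ≈ 12344.06250.

E[X] = C(57,4)·2^(1−C(4,2)) = 197505/16 ≈ 12344.06250.


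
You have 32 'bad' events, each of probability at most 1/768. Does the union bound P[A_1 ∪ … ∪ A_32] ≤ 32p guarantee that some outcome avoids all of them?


Union bound: P[∪_{i=1}^{32} A_i] ≤ Σ_i P[A_i] ≤ 32·p = 32·(1/768) = 1/24.
Numerically: 1/24 ≈ 0.041667.
Is 1/24 < 1? YES.
Since P[∪ A_i] ≤ 1/24 < 1, the complement has P[∩ A_i^c] ≥ 1 − 1/24 = 23/24 > 0, so some outcome avoids every A_i.

32·p = 1/24 ≈ 0.041667; existence CERTIFIED by the union bound.


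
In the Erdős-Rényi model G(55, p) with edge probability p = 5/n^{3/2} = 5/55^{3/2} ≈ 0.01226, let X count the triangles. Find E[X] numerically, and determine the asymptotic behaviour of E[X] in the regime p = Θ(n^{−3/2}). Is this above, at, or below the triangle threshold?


Number of potential triangles: C(55, 3) = 26235.
Each occurs with probability p³ ≈ (0.01226)³ ≈ 1.841950e-06.
By linearity: E[X] = C(55, 3)·p³ ≈ 26235 · 1.841950e-06 ≈ 0.0483.
Since α = 3/2 > 1, p = c/n^{3/2} = o(1/n) is below the triangle threshold p ~ 1/n. Asymptotically E[X] ~ (c³/6)·n^{3(1−α)} = (5³/6)·n^{-1.5} → 0, so by Markov's inequality G has no triangles w.h.p.

E[X] ≈ 0.0483; in regime p = Θ(1/n^{3/2}) E[X] tends to 0 (below the triangle threshold p ~ 1/n).


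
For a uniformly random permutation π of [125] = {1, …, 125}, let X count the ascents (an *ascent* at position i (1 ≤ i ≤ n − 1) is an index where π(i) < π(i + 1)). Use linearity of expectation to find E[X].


Write X = Σ X_I over i = 1, …, 124, with X_I the indicator of one ascent.
There are 124 indicators.
For each fixed i, the pair (π(i), π(i+1)) is a uniformly random ordered pair of distinct values from {1, …, 125}; by symmetry P[π(i) < π(i+1)] = 1/2.
By linearity: E[X] = 124 · (1/2) = (125 − 1) · (1/2) = 62 ≈ 62.000000.

E[X] = 62 = 62.000000.


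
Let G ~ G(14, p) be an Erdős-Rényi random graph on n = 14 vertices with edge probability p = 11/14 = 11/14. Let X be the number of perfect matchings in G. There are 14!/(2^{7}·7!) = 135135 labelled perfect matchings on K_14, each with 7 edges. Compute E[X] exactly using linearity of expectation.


K_14 has 14!/(2^{7}·7!) = 135135 labelled perfect matchings.
For each such perfect matching H, let X_H = 1 if all 7 edges of H are present in G. Then P[X_H = 1] = p^{7} = (11/14)^{7} = 19487171/105413504.
By linearity: E[X] = Σ_H E[X_H] = 135135 · p^{7} = 135135 · 19487171/105413504 = 376199836155/15059072.
Numerically: E[X] ≈ 24981.6.

E[X] = 135135 · (11/14)^{7} = 376199836155/15059072 ≈ 24981.6.


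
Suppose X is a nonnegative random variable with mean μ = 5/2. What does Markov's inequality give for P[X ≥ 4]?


μ = E[X] = 5/2, a = 4.
Markov: P[X ≥ 4] ≤ μ/a = (5/2)/4 = 5/8.
Numerically: ≈ 0.625.
(Since a = 4 > μ = 2.500, the bound 5/8 is < 1 and informative.)

P[X ≥ 4] ≤ 5/8 ≈ 0.625.


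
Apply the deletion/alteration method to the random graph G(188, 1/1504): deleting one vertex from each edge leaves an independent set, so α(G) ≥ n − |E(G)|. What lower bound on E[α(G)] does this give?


E[|E(G)|] = C(188, 2)·p = 17578 · (1/1504) = 187/16.
E[α(G)] ≥ n − E[|E(G)|] = 188 − 187/16 = 2821/16.
Numerically: ≈ 176.312500.
(This is only a lower bound; the true E[α(G)] may be larger.)

E[α(G)] ≥ 2821/16 ≈ 176.312500.


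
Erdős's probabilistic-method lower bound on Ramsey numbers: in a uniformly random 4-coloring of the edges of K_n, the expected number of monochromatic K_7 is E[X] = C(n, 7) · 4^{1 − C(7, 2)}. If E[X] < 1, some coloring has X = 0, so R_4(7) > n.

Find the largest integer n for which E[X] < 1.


We need C(n, 7) · 4^{1 − 21} < 1, i.e. C(n, 7) < 4^{21 − 1} = 1099511627776.
Check values of n near the boundary:
  n = 174: C(174, 7) = 847879782984; 847879782984 < 1099511627776? YES
  n = 175: C(175, 7) = 883208107275; 883208107275 < 1099511627776? YES
  n = 176: C(176, 7) = 919790691600; 919790691600 < 1099511627776? YES
  n = 177: C(177, 7) = 957664425960; 957664425960 < 1099511627776? YES
  n = 178: C(178, 7) = 996867063280; 996867063280 < 1099511627776? YES
  n = 179: C(179, 7) = 1037437234460; 1037437234460 < 1099511627776? YES
  n = 180: C(180, 7) = 1079414463600; 1079414463600 < 1099511627776? YES
  n = 181: C(181, 7) = 1122839183400; 1122839183400 < 1099511627776? NO
The largest n with C(n, 7) < 1099511627776 is n = 180 (where E[X] = 67463403975/68719476736 ≈ 0.981722). Hence R_4(7) > 180, i.e. R_4(7) ≥ 181.

Largest n = 180; hence R_4(7) > 180.


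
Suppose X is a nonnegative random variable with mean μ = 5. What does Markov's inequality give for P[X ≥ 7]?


μ = E[X] = 5, a = 7.
Markov: P[X ≥ 7] ≤ μ/a = (5)/7 = 5/7.
Numerically: ≈ 0.714.
(Since a = 7 > μ = 5.000, the bound 5/7 is < 1 and informative.)

P[X ≥ 7] ≤ 5/7 ≈ 0.714.


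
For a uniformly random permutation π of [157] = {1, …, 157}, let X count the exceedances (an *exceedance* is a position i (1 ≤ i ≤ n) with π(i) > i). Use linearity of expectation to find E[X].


Write X = Σ_{i=1}^{157} X_i, where X_i = 1_{π(i) > i}.
For each fixed i, π(i) is uniform over {1, …, 157} (marginal of a uniform permutation), so P[π(i) > i] = (n − i)/n. Summing: Σ_{i=1}^{157} (n − i)/n = (0 + 1 + … + 156)/157 = 157(157 − 1)/(2·157) = (157 − 1)/2.
Hence E[X] = Σ_{i=1}^{157} (157 − i)/157 = 78 ≈ 78.00000.

E[X] = 78 = 78.00000.


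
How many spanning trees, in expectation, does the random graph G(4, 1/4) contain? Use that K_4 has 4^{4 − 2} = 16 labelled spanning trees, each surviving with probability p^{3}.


K_4 has 4^{4 − 2} = 16 labelled spanning trees.
For each such spanning tree H, let X_H = 1 if all 3 edges of H are present in G. Then P[X_H = 1] = p^{3} = (1/4)^{3} = 1/64.
Summing the indicators: E[X] = Σ_H E[X_H] = 16 · p^{3} = 16 · 1/64 = 1/4.
Numerically: E[X] ≈ 0.25.

E[X] = 16 · (1/4)^{3} = 1/4 ≈ 0.25.


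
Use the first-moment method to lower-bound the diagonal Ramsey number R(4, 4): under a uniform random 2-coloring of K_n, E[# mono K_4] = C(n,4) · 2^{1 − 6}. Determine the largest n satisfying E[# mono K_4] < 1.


We need C(n, 4) · 2^{1 − 6} < 1, i.e. C(n, 4) < 2^{6 − 1} = 32.
Check values of n near the boundary:
  n = 4: C(4, 4) = 1; 1 < 32? YES
  n = 5: C(5, 4) = 5; 5 < 32? YES
  n = 6: C(6, 4) = 15; 15 < 32? YES
  n = 7: C(7, 4) = 35; 35 < 32? NO
  n = 8: C(8, 4) = 70; 70 < 32? NO
The largest n with C(n, 4) < 32 is n = 6 (where E[X] = 15/32 ≈ 0.46875). Hence R(4, 4) > 6, i.e. R(4, 4) ≥ 7.

Largest n = 6; hence R(4, 4) > 6.


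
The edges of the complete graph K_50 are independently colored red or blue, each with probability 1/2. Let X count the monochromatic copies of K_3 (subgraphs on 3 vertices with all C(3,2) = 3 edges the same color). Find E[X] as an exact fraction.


Let X = Σ_S X_S over the C(50, 3) = 19600 subsets S of size 3, where X_S = 1 if the K_3 on S is monochromatic.
For a fixed S, the K_3 on S has C(3, 2) = 3 edges. P[all 3 edges red] = (1/2)^3, and likewise for blue, so P[monochromatic] = 2·(1/2)^3 = 2^{1 − 3} = 1/4.
By linearity of expectation: E[X] = C(50, 3) · 2^{1 − 3} = 19600 · 1/4 = 4900.
Numerically: E[X] ≈ 4900.0000.

E[X] = C(50,3)·2^(1−C(3,2)) = 4900 ≈ 4900.0000.


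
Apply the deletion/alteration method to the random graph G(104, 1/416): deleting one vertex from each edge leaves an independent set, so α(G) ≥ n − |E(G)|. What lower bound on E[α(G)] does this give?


E[|E(G)|] = C(104, 2)·p = 5356 · (1/416) = 103/8.
E[α(G)] ≥ n − E[|E(G)|] = 104 − 103/8 = 729/8.
Numerically: ≈ 91.125.
(This is only a lower bound; the true E[α(G)] may be larger.)

E[α(G)] ≥ 729/8 ≈ 91.125.


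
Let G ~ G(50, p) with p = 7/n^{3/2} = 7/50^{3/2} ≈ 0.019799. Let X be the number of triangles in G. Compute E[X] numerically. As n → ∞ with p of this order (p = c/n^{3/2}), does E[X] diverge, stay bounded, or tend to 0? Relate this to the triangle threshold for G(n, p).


Number of potential triangles: C(50, 3) = 19600.
Each occurs with probability p³ ≈ (0.019799)³ ≈ 7.76120403e-06.
By linearity: E[X] = C(50, 3)·p³ ≈ 19600 · 7.76120403e-06 ≈ 0.152120.
Since α = 3/2 > 1, p = c/n^{3/2} = o(1/n) is below the triangle threshold p ~ 1/n. Asymptotically E[X] ~ (c³/6)·n^{3(1−α)} = (7³/6)·n^{-1.5} → 0, so by Markov's inequality G has no triangles w.h.p.

E[X] ≈ 0.152120; in regime p = Θ(1/n^{3/2}) E[X] tends to 0 (below the triangle threshold p ~ 1/n).


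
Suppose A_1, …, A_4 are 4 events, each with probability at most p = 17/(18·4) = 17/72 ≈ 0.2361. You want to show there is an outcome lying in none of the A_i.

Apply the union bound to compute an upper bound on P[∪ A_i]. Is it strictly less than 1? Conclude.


Union bound: P[∪_{i=1}^{4} A_i] ≤ Σ_i P[A_i] ≤ 4·p = 4·(17/72) = 17/18.
Numerically: 17/18 ≈ 0.9444.
Is 17/18 < 1? YES.
Since P[∪ A_i] ≤ 17/18 < 1, the complement has P[∩ A_i^c] ≥ 1 − 17/18 = 1/18 > 0, so some outcome avoids every A_i.

4·p = 17/18 ≈ 0.9444; existence CERTIFIED by the union bound.


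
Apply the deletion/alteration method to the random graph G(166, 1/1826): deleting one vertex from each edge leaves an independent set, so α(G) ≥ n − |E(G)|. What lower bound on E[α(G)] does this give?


E[|E(G)|] = C(166, 2)·p = 13695 · (1/1826) = 15/2.
E[α(G)] ≥ n − E[|E(G)|] = 166 − 15/2 = 317/2.
Numerically: ≈ 158.500.
(This is only a lower bound; the true E[α(G)] may be larger.)

E[α(G)] ≥ 317/2 ≈ 158.500.


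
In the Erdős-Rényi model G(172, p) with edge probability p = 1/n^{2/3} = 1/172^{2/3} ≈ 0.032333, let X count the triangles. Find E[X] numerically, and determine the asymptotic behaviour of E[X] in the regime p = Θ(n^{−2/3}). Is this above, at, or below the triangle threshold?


Number of potential triangles: C(172, 3) = 833340.
Each occurs with probability p³ ≈ (0.032333)³ ≈ 3.3802055e-05.
By linearity: E[X] = C(172, 3)·p³ ≈ 833340 · 3.3802055e-05 ≈ 28.16860.
Since α = 2/3 < 1, p = c/n^{2/3} ≫ 1/n is above the triangle threshold p ~ 1/n. Asymptotically E[X] ~ (c³/6)·n^{3(1−α)} = (1³/6)·n^{1} → ∞; triangles are abundant w.h.p.

E[X] ≈ 28.16860; in regime p = Θ(1/n^{2/3}) E[X] diverges (above the triangle threshold p ~ 1/n).


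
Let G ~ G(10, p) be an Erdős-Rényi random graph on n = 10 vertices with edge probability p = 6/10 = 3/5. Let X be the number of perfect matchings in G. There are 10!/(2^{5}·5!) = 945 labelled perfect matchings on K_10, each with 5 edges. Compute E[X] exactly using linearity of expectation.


K_10 has 10!/(2^{5}·5!) = 945 labelled perfect matchings.
For each such perfect matching H, let X_H = 1 if all 5 edges of H are present in G. Then P[X_H = 1] = p^{5} = (3/5)^{5} = 243/3125.
By linearity of expectation: E[X] = Σ_H E[X_H] = 945 · p^{5} = 945 · 243/3125 = 45927/625.
Numerically: E[X] ≈ 73.4832.

E[X] = 945 · (3/5)^{5} = 45927/625 ≈ 73.4832.


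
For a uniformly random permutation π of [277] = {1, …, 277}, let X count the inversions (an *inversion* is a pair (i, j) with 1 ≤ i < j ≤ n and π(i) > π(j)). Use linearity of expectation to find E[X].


Write X = Σ X_I over the C(277, 2) = 38226 pairs i < j, with X_I the indicator of one inversion.
There are 38226 indicators.
For each fixed pair i < j, the values π(i) and π(j) are two distinct elements of {1, …, 277} in uniformly random order; by symmetry P[π(i) > π(j)] = 1/2.
By linearity: E[X] = 38226 · (1/2) = C(277, 2) · (1/2) = 38226/2 = 19113 ≈ 19113.000000.

E[X] = 19113 = 19113.000000.


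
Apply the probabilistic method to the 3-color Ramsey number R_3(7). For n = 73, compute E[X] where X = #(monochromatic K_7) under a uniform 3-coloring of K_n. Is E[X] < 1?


E[X] = C(73, 7) · 3^{1 − 21} = 1629348612 · 3^{−20} = 1629348612/3486784401.
As a reduced fraction: E[X] = 543116204/1162261467 ≈ 0.4673.
Is E[X] < 1? YES.
Since E[X] < 1, there exists a 3-coloring of K_{73} with no monochromatic K_7; hence R_3(7) > 73.

E[X] = 543116204/1162261467 ≈ 0.4673; E[X] < 1, so R_3(7) > 73.


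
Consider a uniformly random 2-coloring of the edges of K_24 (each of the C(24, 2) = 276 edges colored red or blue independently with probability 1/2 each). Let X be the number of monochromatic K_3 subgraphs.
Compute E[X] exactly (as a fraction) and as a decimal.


Let X = Σ_S X_S over the C(24, 3) = 2024 subsets S of size 3, where X_S = 1 if the K_3 on S is monochromatic.
For a fixed S, the K_3 on S has C(3, 2) = 3 edges. P[all 3 edges red] = (1/2)^3, and likewise for blue, so P[monochromatic] = 2·(1/2)^3 = 2^{1 − 3} = 1/4.
By linearity of expectation: E[X] = C(24, 3) · 2^{1 − 3} = 2024 · 1/4 = 506.
Numerically: E[X] ≈ 506.0000.

E[X] = C(24,3)·2^(1−C(3,2)) = 506 ≈ 506.0000.


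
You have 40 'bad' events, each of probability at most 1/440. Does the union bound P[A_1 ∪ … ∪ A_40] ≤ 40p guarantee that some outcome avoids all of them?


Union bound: P[∪_{i=1}^{40} A_i] ≤ Σ_i P[A_i] ≤ 40·p = 40·(1/440) = 1/11.
Numerically: 1/11 ≈ 0.090909.
Is 1/11 < 1? YES.
Since P[∪ A_i] ≤ 1/11 < 1, the complement has P[∩ A_i^c] ≥ 1 − 1/11 = 10/11 > 0, so some outcome avoids every A_i.

40·p = 1/11 ≈ 0.090909; existence CERTIFIED by the union bound.


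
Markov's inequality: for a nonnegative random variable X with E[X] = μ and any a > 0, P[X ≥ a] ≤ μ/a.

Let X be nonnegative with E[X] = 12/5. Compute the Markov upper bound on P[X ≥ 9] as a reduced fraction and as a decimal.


μ = E[X] = 12/5, a = 9.
Markov: P[X ≥ 9] ≤ μ/a = (12/5)/9 = 4/15.
Numerically: ≈ 0.266667.
(Since a = 9 > μ = 2.400000, the bound 4/15 is < 1 and informative.)

P[X ≥ 9] ≤ 4/15 ≈ 0.266667.


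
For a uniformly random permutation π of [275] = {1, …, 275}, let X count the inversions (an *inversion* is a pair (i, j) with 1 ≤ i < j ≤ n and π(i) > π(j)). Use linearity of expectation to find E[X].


Write X = Σ X_I over the C(275, 2) = 37675 pairs i < j, with X_I the indicator of one inversion.
There are 37675 indicators.
For each fixed pair i < j, the values π(i) and π(j) are two distinct elements of {1, …, 275} in uniformly random order; by symmetry P[π(i) > π(j)] = 1/2.
By linearity: E[X] = 37675 · (1/2) = C(275, 2) · (1/2) = 37675/2 = 37675/2 ≈ 18837.5000.

E[X] = 37675/2 = 18837.5000.


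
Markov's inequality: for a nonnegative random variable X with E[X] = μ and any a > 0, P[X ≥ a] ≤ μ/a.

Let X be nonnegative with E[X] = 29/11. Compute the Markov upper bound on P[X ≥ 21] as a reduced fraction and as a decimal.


μ = E[X] = 29/11, a = 21.
Markov: P[X ≥ 21] ≤ μ/a = (29/11)/21 = 29/231.
Numerically: ≈ 0.12554.
(Since a = 21 > μ = 2.63636, the bound 29/231 is < 1 and informative.)

P[X ≥ 21] ≤ 29/231 ≈ 0.12554.


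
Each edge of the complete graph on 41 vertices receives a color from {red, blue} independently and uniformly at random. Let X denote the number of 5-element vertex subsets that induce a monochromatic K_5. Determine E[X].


Let X = Σ_S X_S over the C(41, 5) = 749398 subsets S of size 5, where X_S = 1 if the K_5 on S is monochromatic.
For a fixed S, the K_5 on S has C(5, 2) = 10 edges. P[all 10 edges red] = (1/2)^10, and likewise for blue, so P[monochromatic] = 2·(1/2)^10 = 2^{1 − 10} = 1/512.
By linearity: E[X] = C(41, 5) · 2^{1 − 10} = 749398 · 1/512 = 374699/256.
Numerically: E[X] ≈ 1463.667969.

E[X] = C(41,5)·2^(1−C(5,2)) = 374699/256 ≈ 1463.667969.


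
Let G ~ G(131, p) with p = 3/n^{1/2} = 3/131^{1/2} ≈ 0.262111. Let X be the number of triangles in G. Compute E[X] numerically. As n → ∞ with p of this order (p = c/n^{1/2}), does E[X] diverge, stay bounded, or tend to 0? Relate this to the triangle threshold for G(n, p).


Number of potential triangles: C(131, 3) = 366145.
Each occurs with probability p³ ≈ (0.262111)³ ≈ 1.80076409e-02.
By linearity: E[X] = C(131, 3)·p³ ≈ 366145 · 1.80076409e-02 ≈ 6593.407664.
Since α = 1/2 < 1, p = c/n^{1/2} ≫ 1/n is above the triangle threshold p ~ 1/n. Asymptotically E[X] ~ (c³/6)·n^{3(1−α)} = (3³/6)·n^{1.5} → ∞; triangles are abundant w.h.p.

E[X] ≈ 6593.407664; in regime p = Θ(1/n^{1/2}) E[X] diverges (above the triangle threshold p ~ 1/n).


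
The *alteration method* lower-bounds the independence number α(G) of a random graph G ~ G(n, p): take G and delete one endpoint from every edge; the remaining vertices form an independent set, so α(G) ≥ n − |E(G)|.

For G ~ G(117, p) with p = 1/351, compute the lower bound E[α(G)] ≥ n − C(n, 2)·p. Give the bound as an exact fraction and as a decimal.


E[|E(G)|] = C(117, 2)·p = 6786 · (1/351) = 58/3.
E[α(G)] ≥ n − E[|E(G)|] = 117 − 58/3 = 293/3.
Numerically: ≈ 97.667.
(This is only a lower bound; the true E[α(G)] may be larger.)

E[α(G)] ≥ 293/3 ≈ 97.667.


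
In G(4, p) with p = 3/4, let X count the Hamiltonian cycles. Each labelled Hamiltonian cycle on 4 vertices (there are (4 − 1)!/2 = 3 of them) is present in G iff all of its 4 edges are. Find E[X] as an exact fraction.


K_4 has (4 − 1)!/2 = 3 labelled Hamiltonian cycles.
For each such Hamiltonian cycle H, let X_H = 1 if all 4 edges of H are present in G. Then P[X_H = 1] = p^{4} = (3/4)^{4} = 81/256.
Summing the indicators: E[X] = Σ_H E[X_H] = 3 · p^{4} = 3 · 81/256 = 243/256.
Numerically: E[X] ≈ 0.94922.

E[X] = 3 · (3/4)^{4} = 243/256 ≈ 0.94922.


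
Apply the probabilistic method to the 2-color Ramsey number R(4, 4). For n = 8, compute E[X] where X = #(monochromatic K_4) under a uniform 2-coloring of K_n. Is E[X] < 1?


E[X] = C(8, 4) · 2^{1 − 6} = 70 · 2^{−5} = 70/32.
As a reduced fraction: E[X] = 35/16 ≈ 2.18750.
Is E[X] < 1? NO.
Since E[X] ≥ 1, the first-moment bound is inconclusive at n = 8; it does NOT by itself certify R(4, 4) > 8.

E[X] = 35/16 ≈ 2.18750; E[X] ≥ 1; first-moment method inconclusive here.


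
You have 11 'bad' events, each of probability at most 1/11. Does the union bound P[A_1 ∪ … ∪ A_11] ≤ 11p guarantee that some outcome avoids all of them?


Union bound: P[∪_{i=1}^{11} A_i] ≤ Σ_i P[A_i] ≤ 11·p = 11·(1/11) = 1.
Numerically: 1 ≈ 1.000000.
Is 1 < 1? NO.
Since the bound 1 is ≥ 1, the union bound is uninformative here; it does NOT by itself certify existence.

11·p = 1 ≈ 1.000000; existence NOT certified by the union bound.


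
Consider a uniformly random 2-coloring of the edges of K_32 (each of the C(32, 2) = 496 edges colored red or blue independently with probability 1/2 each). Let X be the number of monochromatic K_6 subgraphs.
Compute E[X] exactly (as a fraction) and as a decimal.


Let X = Σ_S X_S over the C(32, 6) = 906192 subsets S of size 6, where X_S = 1 if the K_6 on S is monochromatic.
For a fixed S, the K_6 on S has C(6, 2) = 15 edges. P[all 15 edges red] = (1/2)^15, and likewise for blue, so P[monochromatic] = 2·(1/2)^15 = 2^{1 − 15} = 1/16384.
By linearity: E[X] = C(32, 6) · 2^{1 − 15} = 906192 · 1/16384 = 56637/1024.
Numerically: E[X] ≈ 55.310.

E[X] = C(32,6)·2^(1−C(6,2)) = 56637/1024 ≈ 55.310.


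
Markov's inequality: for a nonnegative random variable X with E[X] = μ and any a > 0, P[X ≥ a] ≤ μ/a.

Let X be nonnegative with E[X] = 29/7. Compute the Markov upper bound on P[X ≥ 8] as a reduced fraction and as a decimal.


μ = E[X] = 29/7, a = 8.
Markov: P[X ≥ 8] ≤ μ/a = (29/7)/8 = 29/56.
Numerically: ≈ 0.5179.
(Since a = 8 > μ = 4.1429, the bound 29/56 is < 1 and informative.)

P[X ≥ 8] ≤ 29/56 ≈ 0.5179.


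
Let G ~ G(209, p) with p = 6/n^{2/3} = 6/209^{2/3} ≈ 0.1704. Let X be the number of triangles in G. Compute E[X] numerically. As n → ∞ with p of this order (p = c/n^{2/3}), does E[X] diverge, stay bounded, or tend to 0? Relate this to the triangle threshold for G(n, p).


Number of potential triangles: C(209, 3) = 1499784.
Each occurs with probability p³ ≈ (0.1704)³ ≈ 4.944942e-03.
By linearity: E[X] = C(209, 3)·p³ ≈ 1499784 · 4.944942e-03 ≈ 7416.3445.
Since α = 2/3 < 1, p = c/n^{2/3} ≫ 1/n is above the triangle threshold p ~ 1/n. Asymptotically E[X] ~ (c³/6)·n^{3(1−α)} = (6³/6)·n^{1} → ∞; triangles are abundant w.h.p.

E[X] ≈ 7416.3445; in regime p = Θ(1/n^{2/3}) E[X] diverges (above the triangle threshold p ~ 1/n).
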